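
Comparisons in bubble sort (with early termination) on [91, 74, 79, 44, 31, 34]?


Algorithm: bubble sort (with early termination)
Input: [91, 74, 79, 44, 31, 34]
Sorted: [31, 34, 44, 74, 79, 91]

15


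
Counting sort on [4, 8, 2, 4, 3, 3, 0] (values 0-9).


Input: [4, 8, 2, 4, 3, 3, 0]
Counts: [1, 0, 1, 2, 2, 0, 0, 0, 1, 0]

Sorted: [0, 2, 3, 3, 4, 4, 8]


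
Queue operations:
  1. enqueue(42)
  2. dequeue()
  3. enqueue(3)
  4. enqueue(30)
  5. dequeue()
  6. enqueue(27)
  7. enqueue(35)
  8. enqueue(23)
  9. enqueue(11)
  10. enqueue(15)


enqueue(42) -> [42]
dequeue()->42, []
enqueue(3) -> [3]
enqueue(30) -> [3, 30]
dequeue()->3, [30]
enqueue(27) -> [30, 27]
enqueue(35) -> [30, 27, 35]
enqueue(23) -> [30, 27, 35, 23]
enqueue(11) -> [30, 27, 35, 23, 11]
enqueue(15) -> [30, 27, 35, 23, 11, 15]

Final queue: [30, 27, 35, 23, 11, 15]


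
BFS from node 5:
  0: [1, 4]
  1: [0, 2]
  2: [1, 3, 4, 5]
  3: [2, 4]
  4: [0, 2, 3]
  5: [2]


Visit 5, enqueue [2]
Visit 2, enqueue [1, 3, 4]
Visit 1, enqueue [0]
Visit 3, enqueue []
Visit 4, enqueue []
Visit 0, enqueue []

BFS order: [5, 2, 1, 3, 4, 0]


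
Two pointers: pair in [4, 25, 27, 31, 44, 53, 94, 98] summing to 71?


lo=0(4)+hi=7(98)=102
lo=0(4)+hi=6(94)=98
lo=0(4)+hi=5(53)=57
lo=1(25)+hi=5(53)=78
lo=1(25)+hi=4(44)=69
lo=2(27)+hi=4(44)=71

Yes: 27+44=71


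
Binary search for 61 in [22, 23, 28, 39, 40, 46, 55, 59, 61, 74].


Step 1: lo=0, hi=9, mid=4, val=40
Step 2: lo=5, hi=9, mid=7, val=59
Step 3: lo=8, hi=9, mid=8, val=61

Found at index 8


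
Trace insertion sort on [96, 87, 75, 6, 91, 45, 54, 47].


Initial: [96, 87, 75, 6, 91, 45, 54, 47]
Insert 87: [87, 96, 75, 6, 91, 45, 54, 47]
Insert 75: [75, 87, 96, 6, 91, 45, 54, 47]
Insert 6: [6, 75, 87, 96, 91, 45, 54, 47]
Insert 91: [6, 75, 87, 91, 96, 45, 54, 47]
Insert 45: [6, 45, 75, 87, 91, 96, 54, 47]
Insert 54: [6, 45, 54, 75, 87, 91, 96, 47]
Insert 47: [6, 45, 47, 54, 75, 87, 91, 96]

Sorted: [6, 45, 47, 54, 75, 87, 91, 96]


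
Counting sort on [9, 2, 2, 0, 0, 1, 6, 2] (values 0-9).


Input: [9, 2, 2, 0, 0, 1, 6, 2]
Counts: [2, 1, 3, 0, 0, 0, 1, 0, 0, 1]

Sorted: [0, 0, 1, 2, 2, 2, 6, 9]


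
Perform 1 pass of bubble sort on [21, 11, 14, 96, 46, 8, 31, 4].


Initial: [21, 11, 14, 96, 46, 8, 31, 4]
Pass 1: [11, 14, 21, 46, 8, 31, 4, 96] (6 swaps)

After 1 pass: [11, 14, 21, 46, 8, 31, 4, 96]


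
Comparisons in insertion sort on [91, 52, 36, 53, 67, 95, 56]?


Algorithm: insertion sort
Input: [91, 52, 36, 53, 67, 95, 56]
Sorted: [36, 52, 53, 56, 67, 91, 95]

12


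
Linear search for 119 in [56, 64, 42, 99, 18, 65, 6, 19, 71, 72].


i=0: 56!=119
i=1: 64!=119
i=2: 42!=119
i=3: 99!=119
i=4: 18!=119
i=5: 65!=119
i=6: 6!=119
i=7: 19!=119
i=8: 71!=119
i=9: 72!=119

Not found, 10 comps


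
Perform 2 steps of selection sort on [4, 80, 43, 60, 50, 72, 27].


Initial: [4, 80, 43, 60, 50, 72, 27]
Step 1: min=4 at 0
  Swap: [4, 80, 43, 60, 50, 72, 27]
Step 2: min=27 at 6
  Swap: [4, 27, 43, 60, 50, 72, 80]

After 2 steps: [4, 27, 43, 60, 50, 72, 80]


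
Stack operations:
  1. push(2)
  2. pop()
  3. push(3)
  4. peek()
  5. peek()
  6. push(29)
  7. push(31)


push(2) -> [2]
pop()->2, []
push(3) -> [3]
peek()->3
peek()->3
push(29) -> [3, 29]
push(31) -> [3, 29, 31]

Final stack: [3, 29, 31]


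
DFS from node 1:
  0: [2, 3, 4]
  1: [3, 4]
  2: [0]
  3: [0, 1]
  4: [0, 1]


Visit 1, push [4, 3]
Visit 3, push [0]
Visit 0, push [4, 2]
Visit 2, push []
Visit 4, push []

DFS order: [1, 3, 0, 2, 4]


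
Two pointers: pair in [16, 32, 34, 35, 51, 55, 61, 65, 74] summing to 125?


lo=0(16)+hi=8(74)=90
lo=1(32)+hi=8(74)=106
lo=2(34)+hi=8(74)=108
lo=3(35)+hi=8(74)=109
lo=4(51)+hi=8(74)=125

Yes: 51+74=125


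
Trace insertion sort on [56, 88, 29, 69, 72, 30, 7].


Initial: [56, 88, 29, 69, 72, 30, 7]
Insert 88: [56, 88, 29, 69, 72, 30, 7]
Insert 29: [29, 56, 88, 69, 72, 30, 7]
Insert 69: [29, 56, 69, 88, 72, 30, 7]
Insert 72: [29, 56, 69, 72, 88, 30, 7]
Insert 30: [29, 30, 56, 69, 72, 88, 7]
Insert 7: [7, 29, 30, 56, 69, 72, 88]

Sorted: [7, 29, 30, 56, 69, 72, 88]


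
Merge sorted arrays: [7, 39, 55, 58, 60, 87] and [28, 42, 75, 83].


Take 7 from A
Take 28 from B
Take 39 from A
Take 42 from B
Take 55 from A
Take 58 from A
Take 60 from A
Take 75 from B
Take 83 from B

Merged: [7, 28, 39, 42, 55, 58, 60, 75, 83, 87]


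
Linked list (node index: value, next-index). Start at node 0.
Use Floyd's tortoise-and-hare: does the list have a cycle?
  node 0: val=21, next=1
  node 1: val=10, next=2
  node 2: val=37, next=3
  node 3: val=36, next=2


Floyd's tortoise (slow, +1) and hare (fast, +2):
  init: slow=0, fast=0
  step 1: slow=1, fast=2
  step 2: slow=2, fast=2
  slow == fast at node 2: cycle detected

Cycle: yes


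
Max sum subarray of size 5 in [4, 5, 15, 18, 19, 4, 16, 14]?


[0:5]: 61
[1:6]: 61
[2:7]: 72
[3:8]: 71

Max: 72 at [2:7]


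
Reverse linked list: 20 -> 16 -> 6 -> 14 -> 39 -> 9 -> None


Step 1: curr=20, set curr.next=prev(None) | reversed so far: 20
Step 2: curr=16, set curr.next=prev(20) | reversed so far: 16 -> 20
Step 3: curr=6, set curr.next=prev(16) | reversed so far: 6 -> 16 -> 20
Step 4: curr=14, set curr.next=prev(6) | reversed so far: 14 -> 6 -> 16 -> 20
Step 5: curr=39, set curr.next=prev(14) | reversed so far: 39 -> 14 -> 6 -> 16 -> 20
Step 6: curr=9, set curr.next=prev(39) | reversed so far: 9 -> 39 -> 14 -> 6 -> 16 -> 20

9 -> 39 -> 14 -> 6 -> 16 -> 20 -> None


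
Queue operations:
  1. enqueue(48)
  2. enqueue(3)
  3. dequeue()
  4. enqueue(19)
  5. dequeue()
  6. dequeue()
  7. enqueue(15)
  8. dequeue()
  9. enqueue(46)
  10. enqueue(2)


enqueue(48) -> [48]
enqueue(3) -> [48, 3]
dequeue()->48, [3]
enqueue(19) -> [3, 19]
dequeue()->3, [19]
dequeue()->19, []
enqueue(15) -> [15]
dequeue()->15, []
enqueue(46) -> [46]
enqueue(2) -> [46, 2]

Final queue: [46, 2]


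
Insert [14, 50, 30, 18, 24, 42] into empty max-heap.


Insert 14: [14]
Insert 50: [50, 14]
Insert 30: [50, 14, 30]
Insert 18: [50, 18, 30, 14]
Insert 24: [50, 24, 30, 14, 18]
Insert 42: [50, 24, 42, 14, 18, 30]

Final heap: [50, 24, 42, 14, 18, 30]


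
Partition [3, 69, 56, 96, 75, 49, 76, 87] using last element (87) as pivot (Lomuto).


Pivot: 87
  3 <= 87: advance i (no swap)
  69 <= 87: advance i (no swap)
  56 <= 87: advance i (no swap)
  75 <= 87: swap -> [3, 69, 56, 75, 96, 49, 76, 87]
  49 <= 87: swap -> [3, 69, 56, 75, 49, 96, 76, 87]
  76 <= 87: swap -> [3, 69, 56, 75, 49, 76, 96, 87]
Place pivot at 6: [3, 69, 56, 75, 49, 76, 87, 96]

Partitioned: [3, 69, 56, 75, 49, 76, 87, 96]


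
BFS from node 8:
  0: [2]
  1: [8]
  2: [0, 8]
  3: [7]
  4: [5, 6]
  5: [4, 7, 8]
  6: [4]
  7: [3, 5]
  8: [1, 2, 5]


Visit 8, enqueue [1, 2, 5]
Visit 1, enqueue []
Visit 2, enqueue [0]
Visit 5, enqueue [4, 7]
Visit 0, enqueue []
Visit 4, enqueue [6]
Visit 7, enqueue [3]
Visit 6, enqueue []
Visit 3, enqueue []

BFS order: [8, 1, 2, 5, 0, 4, 7, 6, 3]


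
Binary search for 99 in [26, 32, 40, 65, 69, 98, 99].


Step 1: lo=0, hi=6, mid=3, val=65
Step 2: lo=4, hi=6, mid=5, val=98
Step 3: lo=6, hi=6, mid=6, val=99

Found at index 6


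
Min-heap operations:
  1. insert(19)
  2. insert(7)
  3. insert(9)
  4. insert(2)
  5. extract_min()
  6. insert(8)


insert(19) -> [19]
insert(7) -> [7, 19]
insert(9) -> [7, 19, 9]
insert(2) -> [2, 7, 9, 19]
extract_min()->2, [7, 19, 9]
insert(8) -> [7, 8, 9, 19]

Final heap: [7, 8, 9, 19]


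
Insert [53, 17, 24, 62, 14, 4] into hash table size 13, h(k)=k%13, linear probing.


Insert 53: h=1 -> slot 1
Insert 17: h=4 -> slot 4
Insert 24: h=11 -> slot 11
Insert 62: h=10 -> slot 10
Insert 14: h=1, 1 probes -> slot 2
Insert 4: h=4, 1 probes -> slot 5

Table: [None, 53, 14, None, 17, 4, None, None, None, None, 62, 24, None]


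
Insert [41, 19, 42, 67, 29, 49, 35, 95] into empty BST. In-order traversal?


Insert 41: root
Insert 19: L from 41
Insert 42: R from 41
Insert 67: R from 41 -> R from 42
Insert 29: L from 41 -> R from 19
Insert 49: R from 41 -> R from 42 -> L from 67
Insert 35: L from 41 -> R from 19 -> R from 29
Insert 95: R from 41 -> R from 42 -> R from 67

In-order: [19, 29, 35, 41, 42, 49, 67, 95]


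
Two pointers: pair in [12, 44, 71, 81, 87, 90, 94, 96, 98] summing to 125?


lo=0(12)+hi=8(98)=110
lo=1(44)+hi=8(98)=142
lo=1(44)+hi=7(96)=140
lo=1(44)+hi=6(94)=138
lo=1(44)+hi=5(90)=134
lo=1(44)+hi=4(87)=131
lo=1(44)+hi=3(81)=125

Yes: 44+81=125


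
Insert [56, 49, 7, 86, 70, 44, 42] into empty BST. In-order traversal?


Insert 56: root
Insert 49: L from 56
Insert 7: L from 56 -> L from 49
Insert 86: R from 56
Insert 70: R from 56 -> L from 86
Insert 44: L from 56 -> L from 49 -> R from 7
Insert 42: L from 56 -> L from 49 -> R from 7 -> L from 44

In-order: [7, 42, 44, 49, 56, 70, 86]


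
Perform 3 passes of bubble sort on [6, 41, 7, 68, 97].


Initial: [6, 41, 7, 68, 97]
Pass 1: [6, 7, 41, 68, 97] (1 swaps)
Pass 2: [6, 7, 41, 68, 97] (0 swaps)
Pass 3: [6, 7, 41, 68, 97] (0 swaps)

After 3 passes: [6, 7, 41, 68, 97]


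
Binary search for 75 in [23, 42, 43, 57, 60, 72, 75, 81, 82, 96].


Step 1: lo=0, hi=9, mid=4, val=60
Step 2: lo=5, hi=9, mid=7, val=81
Step 3: lo=5, hi=6, mid=5, val=72
Step 4: lo=6, hi=6, mid=6, val=75

Found at index 6


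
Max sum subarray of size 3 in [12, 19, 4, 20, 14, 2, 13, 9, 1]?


[0:3]: 35
[1:4]: 43
[2:5]: 38
[3:6]: 36
[4:7]: 29
[5:8]: 24
[6:9]: 23

Max: 43 at [1:4]


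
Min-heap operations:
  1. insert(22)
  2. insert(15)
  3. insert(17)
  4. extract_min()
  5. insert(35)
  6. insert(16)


insert(22) -> [22]
insert(15) -> [15, 22]
insert(17) -> [15, 22, 17]
extract_min()->15, [17, 22]
insert(35) -> [17, 22, 35]
insert(16) -> [16, 17, 35, 22]

Final heap: [16, 17, 35, 22]


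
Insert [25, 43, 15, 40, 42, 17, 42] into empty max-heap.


Insert 25: [25]
Insert 43: [43, 25]
Insert 15: [43, 25, 15]
Insert 40: [43, 40, 15, 25]
Insert 42: [43, 42, 15, 25, 40]
Insert 17: [43, 42, 17, 25, 40, 15]
Insert 42: [43, 42, 42, 25, 40, 15, 17]

Final heap: [43, 42, 42, 25, 40, 15, 17]


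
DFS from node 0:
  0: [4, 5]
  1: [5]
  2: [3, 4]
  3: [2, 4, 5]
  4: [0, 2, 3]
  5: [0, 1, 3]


Visit 0, push [5, 4]
Visit 4, push [3, 2]
Visit 2, push [3]
Visit 3, push [5]
Visit 5, push [1]
Visit 1, push []

DFS order: [0, 4, 2, 3, 5, 1]


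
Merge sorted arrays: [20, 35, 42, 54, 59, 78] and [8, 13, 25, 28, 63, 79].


Take 8 from B
Take 13 from B
Take 20 from A
Take 25 from B
Take 28 from B
Take 35 from A
Take 42 from A
Take 54 from A
Take 59 from A
Take 63 from B
Take 78 from A

Merged: [8, 13, 20, 25, 28, 35, 42, 54, 59, 63, 78, 79]


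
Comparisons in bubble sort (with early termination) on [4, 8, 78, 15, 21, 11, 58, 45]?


Algorithm: bubble sort (with early termination)
Input: [4, 8, 78, 15, 21, 11, 58, 45]
Sorted: [4, 8, 11, 15, 21, 45, 58, 78]

22


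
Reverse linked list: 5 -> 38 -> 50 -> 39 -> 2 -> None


Step 1: curr=5, set curr.next=prev(None) | reversed so far: 5
Step 2: curr=38, set curr.next=prev(5) | reversed so far: 38 -> 5
Step 3: curr=50, set curr.next=prev(38) | reversed so far: 50 -> 38 -> 5
Step 4: curr=39, set curr.next=prev(50) | reversed so far: 39 -> 50 -> 38 -> 5
Step 5: curr=2, set curr.next=prev(39) | reversed so far: 2 -> 39 -> 50 -> 38 -> 5

2 -> 39 -> 50 -> 38 -> 5 -> None


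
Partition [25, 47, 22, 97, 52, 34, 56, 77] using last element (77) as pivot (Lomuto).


Pivot: 77
  25 <= 77: advance i (no swap)
  47 <= 77: advance i (no swap)
  22 <= 77: advance i (no swap)
  52 <= 77: swap -> [25, 47, 22, 52, 97, 34, 56, 77]
  34 <= 77: swap -> [25, 47, 22, 52, 34, 97, 56, 77]
  56 <= 77: swap -> [25, 47, 22, 52, 34, 56, 97, 77]
Place pivot at 6: [25, 47, 22, 52, 34, 56, 77, 97]

Partitioned: [25, 47, 22, 52, 34, 56, 77, 97]


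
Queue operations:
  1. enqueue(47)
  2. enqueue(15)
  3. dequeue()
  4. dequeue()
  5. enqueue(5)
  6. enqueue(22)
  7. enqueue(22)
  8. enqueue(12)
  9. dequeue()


enqueue(47) -> [47]
enqueue(15) -> [47, 15]
dequeue()->47, [15]
dequeue()->15, []
enqueue(5) -> [5]
enqueue(22) -> [5, 22]
enqueue(22) -> [5, 22, 22]
enqueue(12) -> [5, 22, 22, 12]
dequeue()->5, [22, 22, 12]

Final queue: [22, 22, 12]


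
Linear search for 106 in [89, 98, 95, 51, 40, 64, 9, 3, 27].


i=0: 89!=106
i=1: 98!=106
i=2: 95!=106
i=3: 51!=106
i=4: 40!=106
i=5: 64!=106
i=6: 9!=106
i=7: 3!=106
i=8: 27!=106

Not found, 9 comps


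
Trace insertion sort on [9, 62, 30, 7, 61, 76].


Initial: [9, 62, 30, 7, 61, 76]
Insert 62: [9, 62, 30, 7, 61, 76]
Insert 30: [9, 30, 62, 7, 61, 76]
Insert 7: [7, 9, 30, 62, 61, 76]
Insert 61: [7, 9, 30, 61, 62, 76]
Insert 76: [7, 9, 30, 61, 62, 76]

Sorted: [7, 9, 30, 61, 62, 76]


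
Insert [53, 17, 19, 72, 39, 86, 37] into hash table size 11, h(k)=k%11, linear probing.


Insert 53: h=9 -> slot 9
Insert 17: h=6 -> slot 6
Insert 19: h=8 -> slot 8
Insert 72: h=6, 1 probes -> slot 7
Insert 39: h=6, 4 probes -> slot 10
Insert 86: h=9, 2 probes -> slot 0
Insert 37: h=4 -> slot 4

Table: [86, None, None, None, 37, None, 17, 72, 19, 53, 39]


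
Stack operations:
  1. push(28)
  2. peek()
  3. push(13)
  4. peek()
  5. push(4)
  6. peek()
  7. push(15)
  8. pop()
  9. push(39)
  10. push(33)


push(28) -> [28]
peek()->28
push(13) -> [28, 13]
peek()->13
push(4) -> [28, 13, 4]
peek()->4
push(15) -> [28, 13, 4, 15]
pop()->15, [28, 13, 4]
push(39) -> [28, 13, 4, 39]
push(33) -> [28, 13, 4, 39, 33]

Final stack: [28, 13, 4, 39, 33]


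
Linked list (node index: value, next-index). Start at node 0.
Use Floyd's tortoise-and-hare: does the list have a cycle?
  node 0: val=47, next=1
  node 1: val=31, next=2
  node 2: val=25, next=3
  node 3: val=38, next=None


Floyd's tortoise (slow, +1) and hare (fast, +2):
  init: slow=0, fast=0
  step 1: slow=1, fast=2
  step 2: fast 2->3->None, no cycle

Cycle: no


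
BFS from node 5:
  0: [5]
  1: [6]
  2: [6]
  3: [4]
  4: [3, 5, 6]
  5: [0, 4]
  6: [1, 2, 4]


Visit 5, enqueue [0, 4]
Visit 0, enqueue []
Visit 4, enqueue [3, 6]
Visit 3, enqueue []
Visit 6, enqueue [1, 2]
Visit 1, enqueue []
Visit 2, enqueue []

BFS order: [5, 0, 4, 3, 6, 1, 2]


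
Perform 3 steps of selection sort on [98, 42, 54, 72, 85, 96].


Initial: [98, 42, 54, 72, 85, 96]
Step 1: min=42 at 1
  Swap: [42, 98, 54, 72, 85, 96]
Step 2: min=54 at 2
  Swap: [42, 54, 98, 72, 85, 96]
Step 3: min=72 at 3
  Swap: [42, 54, 72, 98, 85, 96]

After 3 steps: [42, 54, 72, 98, 85, 96]


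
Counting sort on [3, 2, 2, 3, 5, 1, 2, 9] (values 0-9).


Input: [3, 2, 2, 3, 5, 1, 2, 9]
Counts: [0, 1, 3, 2, 0, 1, 0, 0, 0, 1]

Sorted: [1, 2, 2, 2, 3, 3, 5, 9]


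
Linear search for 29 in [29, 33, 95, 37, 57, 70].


i=0: 29==29 found!

Found at 0, 1 comps


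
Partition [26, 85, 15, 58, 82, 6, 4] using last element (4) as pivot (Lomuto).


Pivot: 4
Place pivot at 0: [4, 85, 15, 58, 82, 6, 26]

Partitioned: [4, 85, 15, 58, 82, 6, 26]


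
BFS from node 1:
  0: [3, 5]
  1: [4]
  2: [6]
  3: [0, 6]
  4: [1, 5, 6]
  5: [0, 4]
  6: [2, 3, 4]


Visit 1, enqueue [4]
Visit 4, enqueue [5, 6]
Visit 5, enqueue [0]
Visit 6, enqueue [2, 3]
Visit 0, enqueue []
Visit 2, enqueue []
Visit 3, enqueue []

BFS order: [1, 4, 5, 6, 0, 2, 3]


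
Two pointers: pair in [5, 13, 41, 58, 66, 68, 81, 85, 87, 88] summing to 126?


lo=0(5)+hi=9(88)=93
lo=1(13)+hi=9(88)=101
lo=2(41)+hi=9(88)=129
lo=2(41)+hi=8(87)=128
lo=2(41)+hi=7(85)=126

Yes: 41+85=126


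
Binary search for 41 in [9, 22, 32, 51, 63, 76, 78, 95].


Step 1: lo=0, hi=7, mid=3, val=51
Step 2: lo=0, hi=2, mid=1, val=22
Step 3: lo=2, hi=2, mid=2, val=32

Not found


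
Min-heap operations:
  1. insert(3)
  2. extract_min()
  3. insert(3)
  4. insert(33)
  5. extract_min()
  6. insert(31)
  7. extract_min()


insert(3) -> [3]
extract_min()->3, []
insert(3) -> [3]
insert(33) -> [3, 33]
extract_min()->3, [33]
insert(31) -> [31, 33]
extract_min()->31, [33]

Final heap: [33]


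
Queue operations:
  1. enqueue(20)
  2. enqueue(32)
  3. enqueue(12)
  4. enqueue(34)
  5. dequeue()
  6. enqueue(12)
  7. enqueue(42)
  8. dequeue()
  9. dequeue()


enqueue(20) -> [20]
enqueue(32) -> [20, 32]
enqueue(12) -> [20, 32, 12]
enqueue(34) -> [20, 32, 12, 34]
dequeue()->20, [32, 12, 34]
enqueue(12) -> [32, 12, 34, 12]
enqueue(42) -> [32, 12, 34, 12, 42]
dequeue()->32, [12, 34, 12, 42]
dequeue()->12, [34, 12, 42]

Final queue: [34, 12, 42]


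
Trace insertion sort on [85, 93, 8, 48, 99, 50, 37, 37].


Initial: [85, 93, 8, 48, 99, 50, 37, 37]
Insert 93: [85, 93, 8, 48, 99, 50, 37, 37]
Insert 8: [8, 85, 93, 48, 99, 50, 37, 37]
Insert 48: [8, 48, 85, 93, 99, 50, 37, 37]
Insert 99: [8, 48, 85, 93, 99, 50, 37, 37]
Insert 50: [8, 48, 50, 85, 93, 99, 37, 37]
Insert 37: [8, 37, 48, 50, 85, 93, 99, 37]
Insert 37: [8, 37, 37, 48, 50, 85, 93, 99]

Sorted: [8, 37, 37, 48, 50, 85, 93, 99]


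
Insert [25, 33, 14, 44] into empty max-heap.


Insert 25: [25]
Insert 33: [33, 25]
Insert 14: [33, 25, 14]
Insert 44: [44, 33, 14, 25]

Final heap: [44, 33, 14, 25]


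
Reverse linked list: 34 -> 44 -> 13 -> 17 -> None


Step 1: curr=34, set curr.next=prev(None) | reversed so far: 34
Step 2: curr=44, set curr.next=prev(34) | reversed so far: 44 -> 34
Step 3: curr=13, set curr.next=prev(44) | reversed so far: 13 -> 44 -> 34
Step 4: curr=17, set curr.next=prev(13) | reversed so far: 17 -> 13 -> 44 -> 34

17 -> 13 -> 44 -> 34 -> None


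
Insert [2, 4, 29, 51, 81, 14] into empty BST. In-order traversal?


Insert 2: root
Insert 4: R from 2
Insert 29: R from 2 -> R from 4
Insert 51: R from 2 -> R from 4 -> R from 29
Insert 81: R from 2 -> R from 4 -> R from 29 -> R from 51
Insert 14: R from 2 -> R from 4 -> L from 29

In-order: [2, 4, 14, 29, 51, 81]


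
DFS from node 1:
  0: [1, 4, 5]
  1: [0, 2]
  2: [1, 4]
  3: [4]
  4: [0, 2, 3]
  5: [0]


Visit 1, push [2, 0]
Visit 0, push [5, 4]
Visit 4, push [3, 2]
Visit 2, push []
Visit 3, push []
Visit 5, push []

DFS order: [1, 0, 4, 2, 3, 5]


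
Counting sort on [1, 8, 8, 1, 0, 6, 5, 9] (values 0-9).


Input: [1, 8, 8, 1, 0, 6, 5, 9]
Counts: [1, 2, 0, 0, 0, 1, 1, 0, 2, 1]

Sorted: [0, 1, 1, 5, 6, 8, 8, 9]


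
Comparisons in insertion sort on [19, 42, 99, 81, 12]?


Algorithm: insertion sort
Input: [19, 42, 99, 81, 12]
Sorted: [12, 19, 42, 81, 99]

8


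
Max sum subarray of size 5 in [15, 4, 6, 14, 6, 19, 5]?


[0:5]: 45
[1:6]: 49
[2:7]: 50

Max: 50 at [2:7]


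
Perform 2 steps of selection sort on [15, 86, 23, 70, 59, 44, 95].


Initial: [15, 86, 23, 70, 59, 44, 95]
Step 1: min=15 at 0
  Swap: [15, 86, 23, 70, 59, 44, 95]
Step 2: min=23 at 2
  Swap: [15, 23, 86, 70, 59, 44, 95]

After 2 steps: [15, 23, 86, 70, 59, 44, 95]


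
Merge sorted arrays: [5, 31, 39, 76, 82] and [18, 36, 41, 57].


Take 5 from A
Take 18 from B
Take 31 from A
Take 36 from B
Take 39 from A
Take 41 from B
Take 57 from B

Merged: [5, 18, 31, 36, 39, 41, 57, 76, 82]


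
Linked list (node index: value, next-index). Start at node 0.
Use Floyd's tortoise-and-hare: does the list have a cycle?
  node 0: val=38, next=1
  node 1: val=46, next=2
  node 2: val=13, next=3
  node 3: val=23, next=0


Floyd's tortoise (slow, +1) and hare (fast, +2):
  init: slow=0, fast=0
  step 1: slow=1, fast=2
  step 2: slow=2, fast=0
  step 3: slow=3, fast=2
  step 4: slow=0, fast=0
  slow == fast at node 0: cycle detected

Cycle: yes


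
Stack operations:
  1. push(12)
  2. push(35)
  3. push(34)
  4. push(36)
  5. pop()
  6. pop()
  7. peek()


push(12) -> [12]
push(35) -> [12, 35]
push(34) -> [12, 35, 34]
push(36) -> [12, 35, 34, 36]
pop()->36, [12, 35, 34]
pop()->34, [12, 35]
peek()->35

Final stack: [12, 35]


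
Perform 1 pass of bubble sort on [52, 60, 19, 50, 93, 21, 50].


Initial: [52, 60, 19, 50, 93, 21, 50]
Pass 1: [52, 19, 50, 60, 21, 50, 93] (4 swaps)

After 1 pass: [52, 19, 50, 60, 21, 50, 93]


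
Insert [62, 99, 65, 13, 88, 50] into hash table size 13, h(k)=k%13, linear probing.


Insert 62: h=10 -> slot 10
Insert 99: h=8 -> slot 8
Insert 65: h=0 -> slot 0
Insert 13: h=0, 1 probes -> slot 1
Insert 88: h=10, 1 probes -> slot 11
Insert 50: h=11, 1 probes -> slot 12

Table: [65, 13, None, None, None, None, None, None, 99, None, 62, 88, 50]


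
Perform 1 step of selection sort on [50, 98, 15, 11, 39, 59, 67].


Initial: [50, 98, 15, 11, 39, 59, 67]
Step 1: min=11 at 3
  Swap: [11, 98, 15, 50, 39, 59, 67]

After 1 step: [11, 98, 15, 50, 39, 59, 67]


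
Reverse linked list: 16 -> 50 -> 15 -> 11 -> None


Step 1: curr=16, set curr.next=prev(None) | reversed so far: 16
Step 2: curr=50, set curr.next=prev(16) | reversed so far: 50 -> 16
Step 3: curr=15, set curr.next=prev(50) | reversed so far: 15 -> 50 -> 16
Step 4: curr=11, set curr.next=prev(15) | reversed so far: 11 -> 15 -> 50 -> 16

11 -> 15 -> 50 -> 16 -> None


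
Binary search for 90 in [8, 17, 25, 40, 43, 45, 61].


Step 1: lo=0, hi=6, mid=3, val=40
Step 2: lo=4, hi=6, mid=5, val=45
Step 3: lo=6, hi=6, mid=6, val=61

Not found


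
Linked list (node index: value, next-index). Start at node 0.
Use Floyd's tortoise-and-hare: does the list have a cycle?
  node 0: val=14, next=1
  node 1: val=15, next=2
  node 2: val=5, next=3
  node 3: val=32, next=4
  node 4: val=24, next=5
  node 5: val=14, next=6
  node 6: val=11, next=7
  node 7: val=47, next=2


Floyd's tortoise (slow, +1) and hare (fast, +2):
  init: slow=0, fast=0
  step 1: slow=1, fast=2
  step 2: slow=2, fast=4
  step 3: slow=3, fast=6
  step 4: slow=4, fast=2
  step 5: slow=5, fast=4
  step 6: slow=6, fast=6
  slow == fast at node 6: cycle detected

Cycle: yes


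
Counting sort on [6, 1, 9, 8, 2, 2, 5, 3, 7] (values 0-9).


Input: [6, 1, 9, 8, 2, 2, 5, 3, 7]
Counts: [0, 1, 2, 1, 0, 1, 1, 1, 1, 1]

Sorted: [1, 2, 2, 3, 5, 6, 7, 8, 9]


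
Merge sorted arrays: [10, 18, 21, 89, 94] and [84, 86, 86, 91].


Take 10 from A
Take 18 from A
Take 21 from A
Take 84 from B
Take 86 from B
Take 86 from B
Take 89 from A
Take 91 from B

Merged: [10, 18, 21, 84, 86, 86, 89, 91, 94]


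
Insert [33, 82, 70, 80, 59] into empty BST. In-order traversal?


Insert 33: root
Insert 82: R from 33
Insert 70: R from 33 -> L from 82
Insert 80: R from 33 -> L from 82 -> R from 70
Insert 59: R from 33 -> L from 82 -> L from 70

In-order: [33, 59, 70, 80, 82]


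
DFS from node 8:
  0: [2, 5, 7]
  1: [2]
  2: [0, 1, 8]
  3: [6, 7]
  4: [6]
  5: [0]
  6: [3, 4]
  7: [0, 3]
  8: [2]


Visit 8, push [2]
Visit 2, push [1, 0]
Visit 0, push [7, 5]
Visit 5, push []
Visit 7, push [3]
Visit 3, push [6]
Visit 6, push [4]
Visit 4, push []
Visit 1, push []

DFS order: [8, 2, 0, 5, 7, 3, 6, 4, 1]


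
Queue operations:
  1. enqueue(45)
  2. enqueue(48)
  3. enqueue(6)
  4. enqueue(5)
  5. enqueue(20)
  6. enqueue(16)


enqueue(45) -> [45]
enqueue(48) -> [45, 48]
enqueue(6) -> [45, 48, 6]
enqueue(5) -> [45, 48, 6, 5]
enqueue(20) -> [45, 48, 6, 5, 20]
enqueue(16) -> [45, 48, 6, 5, 20, 16]

Final queue: [45, 48, 6, 5, 20, 16]


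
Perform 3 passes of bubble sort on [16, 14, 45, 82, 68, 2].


Initial: [16, 14, 45, 82, 68, 2]
Pass 1: [14, 16, 45, 68, 2, 82] (3 swaps)
Pass 2: [14, 16, 45, 2, 68, 82] (1 swaps)
Pass 3: [14, 16, 2, 45, 68, 82] (1 swaps)

After 3 passes: [14, 16, 2, 45, 68, 82]


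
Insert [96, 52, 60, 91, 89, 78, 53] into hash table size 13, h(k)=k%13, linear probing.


Insert 96: h=5 -> slot 5
Insert 52: h=0 -> slot 0
Insert 60: h=8 -> slot 8
Insert 91: h=0, 1 probes -> slot 1
Insert 89: h=11 -> slot 11
Insert 78: h=0, 2 probes -> slot 2
Insert 53: h=1, 2 probes -> slot 3

Table: [52, 91, 78, 53, None, 96, None, None, 60, None, None, 89, None]


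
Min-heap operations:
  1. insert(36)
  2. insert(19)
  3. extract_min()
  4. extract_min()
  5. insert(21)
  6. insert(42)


insert(36) -> [36]
insert(19) -> [19, 36]
extract_min()->19, [36]
extract_min()->36, []
insert(21) -> [21]
insert(42) -> [21, 42]

Final heap: [21, 42]


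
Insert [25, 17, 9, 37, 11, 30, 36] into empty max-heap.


Insert 25: [25]
Insert 17: [25, 17]
Insert 9: [25, 17, 9]
Insert 37: [37, 25, 9, 17]
Insert 11: [37, 25, 9, 17, 11]
Insert 30: [37, 25, 30, 17, 11, 9]
Insert 36: [37, 25, 36, 17, 11, 9, 30]

Final heap: [37, 25, 36, 17, 11, 9, 30]


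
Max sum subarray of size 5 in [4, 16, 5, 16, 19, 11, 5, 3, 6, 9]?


[0:5]: 60
[1:6]: 67
[2:7]: 56
[3:8]: 54
[4:9]: 44
[5:10]: 34

Max: 67 at [1:6]


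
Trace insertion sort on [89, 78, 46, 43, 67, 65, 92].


Initial: [89, 78, 46, 43, 67, 65, 92]
Insert 78: [78, 89, 46, 43, 67, 65, 92]
Insert 46: [46, 78, 89, 43, 67, 65, 92]
Insert 43: [43, 46, 78, 89, 67, 65, 92]
Insert 67: [43, 46, 67, 78, 89, 65, 92]
Insert 65: [43, 46, 65, 67, 78, 89, 92]
Insert 92: [43, 46, 65, 67, 78, 89, 92]

Sorted: [43, 46, 65, 67, 78, 89, 92]


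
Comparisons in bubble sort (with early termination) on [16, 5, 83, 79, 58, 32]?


Algorithm: bubble sort (with early termination)
Input: [16, 5, 83, 79, 58, 32]
Sorted: [5, 16, 32, 58, 79, 83]

14


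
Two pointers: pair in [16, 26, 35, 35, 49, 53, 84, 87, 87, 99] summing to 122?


lo=0(16)+hi=9(99)=115
lo=1(26)+hi=9(99)=125
lo=1(26)+hi=8(87)=113
lo=2(35)+hi=8(87)=122

Yes: 35+87=122


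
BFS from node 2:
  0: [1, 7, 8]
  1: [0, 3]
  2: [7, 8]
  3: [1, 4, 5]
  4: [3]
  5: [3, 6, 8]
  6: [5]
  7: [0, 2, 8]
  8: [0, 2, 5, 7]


Visit 2, enqueue [7, 8]
Visit 7, enqueue [0]
Visit 8, enqueue [5]
Visit 0, enqueue [1]
Visit 5, enqueue [3, 6]
Visit 1, enqueue []
Visit 3, enqueue [4]
Visit 6, enqueue []
Visit 4, enqueue []

BFS order: [2, 7, 8, 0, 5, 1, 3, 6, 4]


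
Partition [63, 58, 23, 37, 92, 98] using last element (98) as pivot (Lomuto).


Pivot: 98
  63 <= 98: advance i (no swap)
  58 <= 98: advance i (no swap)
  23 <= 98: advance i (no swap)
  37 <= 98: advance i (no swap)
  92 <= 98: advance i (no swap)
Place pivot at 5: [63, 58, 23, 37, 92, 98]

Partitioned: [63, 58, 23, 37, 92, 98]


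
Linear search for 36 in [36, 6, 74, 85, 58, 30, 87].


i=0: 36==36 found!

Found at 0, 1 comps


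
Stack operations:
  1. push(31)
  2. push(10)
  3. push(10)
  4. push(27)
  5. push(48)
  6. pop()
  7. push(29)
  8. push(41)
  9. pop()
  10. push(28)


push(31) -> [31]
push(10) -> [31, 10]
push(10) -> [31, 10, 10]
push(27) -> [31, 10, 10, 27]
push(48) -> [31, 10, 10, 27, 48]
pop()->48, [31, 10, 10, 27]
push(29) -> [31, 10, 10, 27, 29]
push(41) -> [31, 10, 10, 27, 29, 41]
pop()->41, [31, 10, 10, 27, 29]
push(28) -> [31, 10, 10, 27, 29, 28]

Final stack: [31, 10, 10, 27, 29, 28]


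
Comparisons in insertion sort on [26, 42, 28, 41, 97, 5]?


Algorithm: insertion sort
Input: [26, 42, 28, 41, 97, 5]
Sorted: [5, 26, 28, 41, 42, 97]

11


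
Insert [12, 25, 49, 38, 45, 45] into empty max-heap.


Insert 12: [12]
Insert 25: [25, 12]
Insert 49: [49, 12, 25]
Insert 38: [49, 38, 25, 12]
Insert 45: [49, 45, 25, 12, 38]
Insert 45: [49, 45, 45, 12, 38, 25]

Final heap: [49, 45, 45, 12, 38, 25]


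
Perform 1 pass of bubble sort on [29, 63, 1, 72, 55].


Initial: [29, 63, 1, 72, 55]
Pass 1: [29, 1, 63, 55, 72] (2 swaps)

After 1 pass: [29, 1, 63, 55, 72]


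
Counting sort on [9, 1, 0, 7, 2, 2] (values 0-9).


Input: [9, 1, 0, 7, 2, 2]
Counts: [1, 1, 2, 0, 0, 0, 0, 1, 0, 1]

Sorted: [0, 1, 2, 2, 7, 9]


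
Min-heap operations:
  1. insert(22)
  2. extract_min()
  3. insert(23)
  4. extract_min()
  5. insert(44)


insert(22) -> [22]
extract_min()->22, []
insert(23) -> [23]
extract_min()->23, []
insert(44) -> [44]

Final heap: [44]


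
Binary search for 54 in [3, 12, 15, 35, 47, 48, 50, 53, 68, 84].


Step 1: lo=0, hi=9, mid=4, val=47
Step 2: lo=5, hi=9, mid=7, val=53
Step 3: lo=8, hi=9, mid=8, val=68

Not found


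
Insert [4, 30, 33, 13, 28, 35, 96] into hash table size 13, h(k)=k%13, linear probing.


Insert 4: h=4 -> slot 4
Insert 30: h=4, 1 probes -> slot 5
Insert 33: h=7 -> slot 7
Insert 13: h=0 -> slot 0
Insert 28: h=2 -> slot 2
Insert 35: h=9 -> slot 9
Insert 96: h=5, 1 probes -> slot 6

Table: [13, None, 28, None, 4, 30, 96, 33, None, 35, None, None, None]


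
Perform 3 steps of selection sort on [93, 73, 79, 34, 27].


Initial: [93, 73, 79, 34, 27]
Step 1: min=27 at 4
  Swap: [27, 73, 79, 34, 93]
Step 2: min=34 at 3
  Swap: [27, 34, 79, 73, 93]
Step 3: min=73 at 3
  Swap: [27, 34, 73, 79, 93]

After 3 steps: [27, 34, 73, 79, 93]


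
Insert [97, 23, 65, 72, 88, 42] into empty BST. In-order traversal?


Insert 97: root
Insert 23: L from 97
Insert 65: L from 97 -> R from 23
Insert 72: L from 97 -> R from 23 -> R from 65
Insert 88: L from 97 -> R from 23 -> R from 65 -> R from 72
Insert 42: L from 97 -> R from 23 -> L from 65

In-order: [23, 42, 65, 72, 88, 97]


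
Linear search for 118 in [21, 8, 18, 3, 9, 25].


i=0: 21!=118
i=1: 8!=118
i=2: 18!=118
i=3: 3!=118
i=4: 9!=118
i=5: 25!=118

Not found, 6 comps


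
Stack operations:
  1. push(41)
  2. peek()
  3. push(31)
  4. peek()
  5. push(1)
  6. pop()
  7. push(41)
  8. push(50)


push(41) -> [41]
peek()->41
push(31) -> [41, 31]
peek()->31
push(1) -> [41, 31, 1]
pop()->1, [41, 31]
push(41) -> [41, 31, 41]
push(50) -> [41, 31, 41, 50]

Final stack: [41, 31, 41, 50]


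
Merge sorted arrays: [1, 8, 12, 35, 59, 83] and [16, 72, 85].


Take 1 from A
Take 8 from A
Take 12 from A
Take 16 from B
Take 35 from A
Take 59 from A
Take 72 from B
Take 83 from A

Merged: [1, 8, 12, 16, 35, 59, 72, 83, 85]


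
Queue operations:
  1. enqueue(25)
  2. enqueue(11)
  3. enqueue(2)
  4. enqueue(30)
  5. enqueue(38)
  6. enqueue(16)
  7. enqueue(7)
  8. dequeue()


enqueue(25) -> [25]
enqueue(11) -> [25, 11]
enqueue(2) -> [25, 11, 2]
enqueue(30) -> [25, 11, 2, 30]
enqueue(38) -> [25, 11, 2, 30, 38]
enqueue(16) -> [25, 11, 2, 30, 38, 16]
enqueue(7) -> [25, 11, 2, 30, 38, 16, 7]
dequeue()->25, [11, 2, 30, 38, 16, 7]

Final queue: [11, 2, 30, 38, 16, 7]


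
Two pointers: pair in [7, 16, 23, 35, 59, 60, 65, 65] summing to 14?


lo=0(7)+hi=7(65)=72
lo=0(7)+hi=6(65)=72
lo=0(7)+hi=5(60)=67
lo=0(7)+hi=4(59)=66
lo=0(7)+hi=3(35)=42
lo=0(7)+hi=2(23)=30
lo=0(7)+hi=1(16)=23

No pair found


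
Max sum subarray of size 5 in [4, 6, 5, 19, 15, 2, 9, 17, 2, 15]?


[0:5]: 49
[1:6]: 47
[2:7]: 50
[3:8]: 62
[4:9]: 45
[5:10]: 45

Max: 62 at [3:8]


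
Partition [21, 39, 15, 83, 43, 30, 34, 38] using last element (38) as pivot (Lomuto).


Pivot: 38
  21 <= 38: advance i (no swap)
  15 <= 38: swap -> [21, 15, 39, 83, 43, 30, 34, 38]
  30 <= 38: swap -> [21, 15, 30, 83, 43, 39, 34, 38]
  34 <= 38: swap -> [21, 15, 30, 34, 43, 39, 83, 38]
Place pivot at 4: [21, 15, 30, 34, 38, 39, 83, 43]

Partitioned: [21, 15, 30, 34, 38, 39, 83, 43]


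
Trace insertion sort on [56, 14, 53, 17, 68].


Initial: [56, 14, 53, 17, 68]
Insert 14: [14, 56, 53, 17, 68]
Insert 53: [14, 53, 56, 17, 68]
Insert 17: [14, 17, 53, 56, 68]
Insert 68: [14, 17, 53, 56, 68]

Sorted: [14, 17, 53, 56, 68]


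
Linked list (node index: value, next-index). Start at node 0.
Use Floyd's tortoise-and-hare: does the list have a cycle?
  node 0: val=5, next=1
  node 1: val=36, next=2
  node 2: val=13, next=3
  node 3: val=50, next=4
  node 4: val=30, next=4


Floyd's tortoise (slow, +1) and hare (fast, +2):
  init: slow=0, fast=0
  step 1: slow=1, fast=2
  step 2: slow=2, fast=4
  step 3: slow=3, fast=4
  step 4: slow=4, fast=4
  slow == fast at node 4: cycle detected

Cycle: yes


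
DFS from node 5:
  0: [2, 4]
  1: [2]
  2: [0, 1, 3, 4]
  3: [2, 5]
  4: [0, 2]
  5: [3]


Visit 5, push [3]
Visit 3, push [2]
Visit 2, push [4, 1, 0]
Visit 0, push [4]
Visit 4, push []
Visit 1, push []

DFS order: [5, 3, 2, 0, 4, 1]


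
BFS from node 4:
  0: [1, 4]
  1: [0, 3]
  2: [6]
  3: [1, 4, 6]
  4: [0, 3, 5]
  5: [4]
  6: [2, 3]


Visit 4, enqueue [0, 3, 5]
Visit 0, enqueue [1]
Visit 3, enqueue [6]
Visit 5, enqueue []
Visit 1, enqueue []
Visit 6, enqueue [2]
Visit 2, enqueue []

BFS order: [4, 0, 3, 5, 1, 6, 2]


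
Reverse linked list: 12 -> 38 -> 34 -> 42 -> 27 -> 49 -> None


Step 1: curr=12, set curr.next=prev(None) | reversed so far: 12
Step 2: curr=38, set curr.next=prev(12) | reversed so far: 38 -> 12
Step 3: curr=34, set curr.next=prev(38) | reversed so far: 34 -> 38 -> 12
Step 4: curr=42, set curr.next=prev(34) | reversed so far: 42 -> 34 -> 38 -> 12
Step 5: curr=27, set curr.next=prev(42) | reversed so far: 27 -> 42 -> 34 -> 38 -> 12
Step 6: curr=49, set curr.next=prev(27) | reversed so far: 49 -> 27 -> 42 -> 34 -> 38 -> 12

49 -> 27 -> 42 -> 34 -> 38 -> 12 -> None


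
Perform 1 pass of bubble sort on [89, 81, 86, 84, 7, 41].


Initial: [89, 81, 86, 84, 7, 41]
Pass 1: [81, 86, 84, 7, 41, 89] (5 swaps)

After 1 pass: [81, 86, 84, 7, 41, 89]


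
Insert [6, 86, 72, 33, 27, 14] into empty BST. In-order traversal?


Insert 6: root
Insert 86: R from 6
Insert 72: R from 6 -> L from 86
Insert 33: R from 6 -> L from 86 -> L from 72
Insert 27: R from 6 -> L from 86 -> L from 72 -> L from 33
Insert 14: R from 6 -> L from 86 -> L from 72 -> L from 33 -> L from 27

In-order: [6, 14, 27, 33, 72, 86]


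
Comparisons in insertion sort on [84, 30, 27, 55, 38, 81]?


Algorithm: insertion sort
Input: [84, 30, 27, 55, 38, 81]
Sorted: [27, 30, 38, 55, 81, 84]

10


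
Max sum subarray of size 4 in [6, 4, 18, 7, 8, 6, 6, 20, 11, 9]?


[0:4]: 35
[1:5]: 37
[2:6]: 39
[3:7]: 27
[4:8]: 40
[5:9]: 43
[6:10]: 46

Max: 46 at [6:10]


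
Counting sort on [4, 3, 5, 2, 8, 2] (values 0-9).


Input: [4, 3, 5, 2, 8, 2]
Counts: [0, 0, 2, 1, 1, 1, 0, 0, 1, 0]

Sorted: [2, 2, 3, 4, 5, 8]


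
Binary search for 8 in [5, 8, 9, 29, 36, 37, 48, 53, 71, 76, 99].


Step 1: lo=0, hi=10, mid=5, val=37
Step 2: lo=0, hi=4, mid=2, val=9
Step 3: lo=0, hi=1, mid=0, val=5
Step 4: lo=1, hi=1, mid=1, val=8

Found at index 1


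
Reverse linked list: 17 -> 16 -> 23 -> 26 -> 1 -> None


Step 1: curr=17, set curr.next=prev(None) | reversed so far: 17
Step 2: curr=16, set curr.next=prev(17) | reversed so far: 16 -> 17
Step 3: curr=23, set curr.next=prev(16) | reversed so far: 23 -> 16 -> 17
Step 4: curr=26, set curr.next=prev(23) | reversed so far: 26 -> 23 -> 16 -> 17
Step 5: curr=1, set curr.next=prev(26) | reversed so far: 1 -> 26 -> 23 -> 16 -> 17

1 -> 26 -> 23 -> 16 -> 17 -> None


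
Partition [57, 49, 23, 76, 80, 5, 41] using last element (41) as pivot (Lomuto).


Pivot: 41
  23 <= 41: swap -> [23, 49, 57, 76, 80, 5, 41]
  5 <= 41: swap -> [23, 5, 57, 76, 80, 49, 41]
Place pivot at 2: [23, 5, 41, 76, 80, 49, 57]

Partitioned: [23, 5, 41, 76, 80, 49, 57]


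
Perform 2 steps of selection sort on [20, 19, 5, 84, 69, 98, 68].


Initial: [20, 19, 5, 84, 69, 98, 68]
Step 1: min=5 at 2
  Swap: [5, 19, 20, 84, 69, 98, 68]
Step 2: min=19 at 1
  Swap: [5, 19, 20, 84, 69, 98, 68]

After 2 steps: [5, 19, 20, 84, 69, 98, 68]


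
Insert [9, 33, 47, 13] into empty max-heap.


Insert 9: [9]
Insert 33: [33, 9]
Insert 47: [47, 9, 33]
Insert 13: [47, 13, 33, 9]

Final heap: [47, 13, 33, 9]


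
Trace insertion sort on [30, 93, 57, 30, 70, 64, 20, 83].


Initial: [30, 93, 57, 30, 70, 64, 20, 83]
Insert 93: [30, 93, 57, 30, 70, 64, 20, 83]
Insert 57: [30, 57, 93, 30, 70, 64, 20, 83]
Insert 30: [30, 30, 57, 93, 70, 64, 20, 83]
Insert 70: [30, 30, 57, 70, 93, 64, 20, 83]
Insert 64: [30, 30, 57, 64, 70, 93, 20, 83]
Insert 20: [20, 30, 30, 57, 64, 70, 93, 83]
Insert 83: [20, 30, 30, 57, 64, 70, 83, 93]

Sorted: [20, 30, 30, 57, 64, 70, 83, 93]


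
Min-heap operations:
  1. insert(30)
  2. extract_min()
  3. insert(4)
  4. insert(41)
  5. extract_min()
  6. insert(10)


insert(30) -> [30]
extract_min()->30, []
insert(4) -> [4]
insert(41) -> [4, 41]
extract_min()->4, [41]
insert(10) -> [10, 41]

Final heap: [10, 41]


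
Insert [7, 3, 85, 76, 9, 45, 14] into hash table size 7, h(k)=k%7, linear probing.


Insert 7: h=0 -> slot 0
Insert 3: h=3 -> slot 3
Insert 85: h=1 -> slot 1
Insert 76: h=6 -> slot 6
Insert 9: h=2 -> slot 2
Insert 45: h=3, 1 probes -> slot 4
Insert 14: h=0, 5 probes -> slot 5

Table: [7, 85, 9, 3, 45, 14, 76]


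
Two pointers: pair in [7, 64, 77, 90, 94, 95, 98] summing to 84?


lo=0(7)+hi=6(98)=105
lo=0(7)+hi=5(95)=102
lo=0(7)+hi=4(94)=101
lo=0(7)+hi=3(90)=97
lo=0(7)+hi=2(77)=84

Yes: 7+77=84


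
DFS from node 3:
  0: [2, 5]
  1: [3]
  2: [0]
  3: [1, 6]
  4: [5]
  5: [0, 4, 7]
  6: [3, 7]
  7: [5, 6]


Visit 3, push [6, 1]
Visit 1, push []
Visit 6, push [7]
Visit 7, push [5]
Visit 5, push [4, 0]
Visit 0, push [2]
Visit 2, push []
Visit 4, push []

DFS order: [3, 1, 6, 7, 5, 0, 2, 4]


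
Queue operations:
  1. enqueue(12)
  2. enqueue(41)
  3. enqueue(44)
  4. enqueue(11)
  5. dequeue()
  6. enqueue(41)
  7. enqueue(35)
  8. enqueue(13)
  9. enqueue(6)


enqueue(12) -> [12]
enqueue(41) -> [12, 41]
enqueue(44) -> [12, 41, 44]
enqueue(11) -> [12, 41, 44, 11]
dequeue()->12, [41, 44, 11]
enqueue(41) -> [41, 44, 11, 41]
enqueue(35) -> [41, 44, 11, 41, 35]
enqueue(13) -> [41, 44, 11, 41, 35, 13]
enqueue(6) -> [41, 44, 11, 41, 35, 13, 6]

Final queue: [41, 44, 11, 41, 35, 13, 6]


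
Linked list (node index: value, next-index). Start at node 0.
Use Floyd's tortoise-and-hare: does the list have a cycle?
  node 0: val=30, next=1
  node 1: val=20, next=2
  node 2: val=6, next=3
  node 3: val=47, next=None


Floyd's tortoise (slow, +1) and hare (fast, +2):
  init: slow=0, fast=0
  step 1: slow=1, fast=2
  step 2: fast 2->3->None, no cycle

Cycle: no


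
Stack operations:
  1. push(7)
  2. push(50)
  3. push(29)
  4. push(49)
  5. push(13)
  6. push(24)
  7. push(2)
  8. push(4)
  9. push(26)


push(7) -> [7]
push(50) -> [7, 50]
push(29) -> [7, 50, 29]
push(49) -> [7, 50, 29, 49]
push(13) -> [7, 50, 29, 49, 13]
push(24) -> [7, 50, 29, 49, 13, 24]
push(2) -> [7, 50, 29, 49, 13, 24, 2]
push(4) -> [7, 50, 29, 49, 13, 24, 2, 4]
push(26) -> [7, 50, 29, 49, 13, 24, 2, 4, 26]

Final stack: [7, 50, 29, 49, 13, 24, 2, 4, 26]


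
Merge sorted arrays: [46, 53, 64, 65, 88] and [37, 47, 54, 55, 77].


Take 37 from B
Take 46 from A
Take 47 from B
Take 53 from A
Take 54 from B
Take 55 from B
Take 64 from A
Take 65 from A
Take 77 from B

Merged: [37, 46, 47, 53, 54, 55, 64, 65, 77, 88]


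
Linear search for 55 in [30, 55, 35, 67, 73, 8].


i=0: 30!=55
i=1: 55==55 found!

Found at 1, 2 comps


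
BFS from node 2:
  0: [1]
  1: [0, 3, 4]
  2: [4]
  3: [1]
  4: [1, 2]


Visit 2, enqueue [4]
Visit 4, enqueue [1]
Visit 1, enqueue [0, 3]
Visit 0, enqueue []
Visit 3, enqueue []

BFS order: [2, 4, 1, 0, 3]


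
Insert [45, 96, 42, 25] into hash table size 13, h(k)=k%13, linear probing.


Insert 45: h=6 -> slot 6
Insert 96: h=5 -> slot 5
Insert 42: h=3 -> slot 3
Insert 25: h=12 -> slot 12

Table: [None, None, None, 42, None, 96, 45, None, None, None, None, None, 25]


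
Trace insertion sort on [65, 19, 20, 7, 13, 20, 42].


Initial: [65, 19, 20, 7, 13, 20, 42]
Insert 19: [19, 65, 20, 7, 13, 20, 42]
Insert 20: [19, 20, 65, 7, 13, 20, 42]
Insert 7: [7, 19, 20, 65, 13, 20, 42]
Insert 13: [7, 13, 19, 20, 65, 20, 42]
Insert 20: [7, 13, 19, 20, 20, 65, 42]
Insert 42: [7, 13, 19, 20, 20, 42, 65]

Sorted: [7, 13, 19, 20, 20, 42, 65]


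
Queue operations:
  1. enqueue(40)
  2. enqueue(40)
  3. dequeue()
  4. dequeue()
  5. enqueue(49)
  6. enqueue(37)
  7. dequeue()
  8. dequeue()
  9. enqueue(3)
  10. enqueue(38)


enqueue(40) -> [40]
enqueue(40) -> [40, 40]
dequeue()->40, [40]
dequeue()->40, []
enqueue(49) -> [49]
enqueue(37) -> [49, 37]
dequeue()->49, [37]
dequeue()->37, []
enqueue(3) -> [3]
enqueue(38) -> [3, 38]

Final queue: [3, 38]


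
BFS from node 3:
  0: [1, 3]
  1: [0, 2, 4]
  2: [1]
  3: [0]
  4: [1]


Visit 3, enqueue [0]
Visit 0, enqueue [1]
Visit 1, enqueue [2, 4]
Visit 2, enqueue []
Visit 4, enqueue []

BFS order: [3, 0, 1, 2, 4]


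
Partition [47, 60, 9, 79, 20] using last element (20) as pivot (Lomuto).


Pivot: 20
  9 <= 20: swap -> [9, 60, 47, 79, 20]
Place pivot at 1: [9, 20, 47, 79, 60]

Partitioned: [9, 20, 47, 79, 60]
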